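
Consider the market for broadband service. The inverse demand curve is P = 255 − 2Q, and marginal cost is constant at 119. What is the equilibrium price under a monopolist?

A monopolist chooses Q where MR = MC. MR = 255 − 4Q; setting this equal to 119 gives Q = 34 and P = 187.

P = 187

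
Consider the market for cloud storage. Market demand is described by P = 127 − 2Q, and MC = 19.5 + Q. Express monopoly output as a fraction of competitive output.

The monopolist equates marginal revenue to marginal cost: 127 − 4Q = 19.5 + Q, so Q = 21.5. From demand, P = 84.
Competitive equilibrium sets price equal to marginal cost: 127 − 2Q = 19.5 + Q, so Q = 215/6 and P = 166/3.
Ratio Q_m/Q_c = 21.5/(215/6) = 0.6.

Q_m/Q_c = 0.6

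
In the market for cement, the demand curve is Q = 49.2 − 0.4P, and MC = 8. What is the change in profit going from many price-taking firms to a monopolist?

Inverting demand: P = 123 − 2.5Q.
Competitive firms price at marginal cost: P = 8, giving Q = 46.
Profit = (8 − 8)·46 = 0.
The monopolist equates marginal revenue to marginal cost: 123 − 5Q = 8, so Q = 23. From demand, P = 65.5.
Profit = (65.5 − 8)·23 = 1322.5.
Change in profit: 1322.5 − 0 = 1322.5.

π rises by 1322.5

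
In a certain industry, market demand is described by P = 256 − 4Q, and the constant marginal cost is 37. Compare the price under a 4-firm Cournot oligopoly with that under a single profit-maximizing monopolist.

Cournot: P = 80.8; Monopoly: P = 146.5

With 4 symmetric Cournot firms, each firm's FOC gives 256 − 20q = 37, so q = 10.95, Q = 4·10.95 = 43.8, and P = 80.8.
Monopoly sets MR = MC: 256 − 8Q = 37 ⇒ Q = 27.375, P = 256 − 4·27.375 = 146.5.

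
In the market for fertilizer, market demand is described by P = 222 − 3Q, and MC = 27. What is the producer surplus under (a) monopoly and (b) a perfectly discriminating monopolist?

The monopolist equates marginal revenue to marginal cost: 222 − 6Q = 27, so Q = 32.5. From demand, P = 124.5.
PS = (124.5 − 27)·32.5 = 3168.75.
With perfect price discrimination, output is the efficient level Q = 65 (where demand meets MC), but every buyer pays their willingness to pay: CS = 0 and PS = total surplus.
PS = ½·(222 − 27)·65 = 6337.5.

Monopoly: PS = 3168.75; Perfect PD: PS = 6337.5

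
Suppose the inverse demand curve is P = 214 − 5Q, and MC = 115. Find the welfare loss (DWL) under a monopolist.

Under competition P = MC = 115, so Q = (214 − 115)/5 = 19.8.
A monopolist chooses Q where MR = MC. MR = 214 − 10Q; setting this equal to 115 gives Q = 9.9 and P = 164.5.
DWL is the triangle between Q = 9.9 and Q = 19.8: ½·(19.8 − 9.9)·(164.5 − 115) = 245.025.

DWL = 245.025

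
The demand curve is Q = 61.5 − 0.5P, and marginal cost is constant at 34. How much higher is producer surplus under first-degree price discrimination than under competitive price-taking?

Inverting demand: P = 123 − 2Q.
Under competition P = MC = 34, so Q = (123 − 34)/2 = 44.5.
PS = (34 − 34)·44.5 = 0.
A perfectly discriminating monopolist sells every unit with P(Q) ≥ MC(Q), so output equals the competitive quantity Q = 44.5. Each buyer pays their reservation price, so CS = 0 and the firm captures all surplus.
PS = ½·(123 − 34)·44.5 = 1980.25.
Change in producer surplus: 1980.25 − 0 = 1980.25.

Producer surplus rises by 1980.25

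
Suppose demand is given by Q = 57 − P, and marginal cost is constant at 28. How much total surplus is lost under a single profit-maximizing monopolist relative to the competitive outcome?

DWL = 105.125

Inverting demand: P = 57 − Q.
Under competition P = MC = 28, so Q = (57 − 28)/1 = 29.
The monopolist equates marginal revenue to marginal cost: 57 − 2Q = 28, so Q = 14.5. From demand, P = 42.5.
DWL is the triangle between Q = 14.5 and Q = 29: ½·(29 − 14.5)·(42.5 − 28) = 105.125.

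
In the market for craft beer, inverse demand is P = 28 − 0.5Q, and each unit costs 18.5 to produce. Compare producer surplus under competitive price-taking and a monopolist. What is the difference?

Producer surplus rises by 45.125

Under competition P = MC = 18.5, so Q = (28 − 18.5)/0.5 = 19.
PS = (18.5 − 18.5)·19 = 0.
A monopolist chooses Q where MR = MC. MR = 28 − Q; setting this equal to 18.5 gives Q = 9.5 and P = 23.25.
PS = (23.25 − 18.5)·9.5 = 45.125.
Change in producer surplus: 45.125 − 0 = 45.125.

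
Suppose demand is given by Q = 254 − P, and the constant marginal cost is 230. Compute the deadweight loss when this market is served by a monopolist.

DWL = 72

Inverting demand: P = 254 − Q.
Perfect competition: P = MC = 230, so 254 − Q = 230 and Q = 24.
A monopolist chooses Q where MR = MC. MR = 254 − 2Q; setting this equal to 230 gives Q = 12 and P = 242.
DWL is the triangle between Q = 12 and Q = 24: ½·(24 − 12)·(242 − 230) = 72.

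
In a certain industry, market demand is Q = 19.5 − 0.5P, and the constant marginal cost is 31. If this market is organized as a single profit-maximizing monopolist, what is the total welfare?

Inverting demand: P = 39 − 2Q.
The monopolist equates marginal revenue to marginal cost: 39 − 4Q = 31, so Q = 2. From demand, P = 35.
CS = ½·(39 − 35)·2 = 4; PS = (35 − 31)·2 = 8; TS = 12.

TS = 12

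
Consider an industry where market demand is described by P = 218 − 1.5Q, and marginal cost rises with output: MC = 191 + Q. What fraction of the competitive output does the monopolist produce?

Q_m/Q_c = 0.625

Monopoly sets MR = MC: 218 − 3Q = 191 + Q ⇒ Q = 6.75, P = 218 − 1.5·6.75 = 207.875.
Under competition P = MC: 218 − 1.5Q = 191 + Q ⇒ Q = 10.8, P = 201.8.
Ratio Q_m/Q_c = 6.75/10.8 = 0.625.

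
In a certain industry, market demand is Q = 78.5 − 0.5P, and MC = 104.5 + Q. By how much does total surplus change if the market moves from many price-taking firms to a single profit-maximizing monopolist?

Inverting demand: P = 157 − 2Q.
Under competition P = MC: 157 − 2Q = 104.5 + Q ⇒ Q = 17.5, P = 122.
CS = ½·(157 − 122)·17.5 = 306.25; PS = (122·17.5 − 104.5·17.5 − ½·1·17.5²) = 153.125; TS = 459.375.
A monopolist chooses Q where MR = MC. MR = 157 − 4Q; setting this equal to 104.5 + Q gives Q = 10.5 and P = 136.
CS = ½·(157 − 136)·10.5 = 110.25; PS = (136·10.5 − 104.5·10.5 − ½·1·10.5²) = 275.625; TS = 385.875.
Change in total surplus: 385.875 − 459.375 = −73.5.

TS falls by 73.5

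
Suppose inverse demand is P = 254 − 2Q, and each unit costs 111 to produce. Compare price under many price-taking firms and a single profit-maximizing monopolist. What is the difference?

Perfect competition: P = MC = 111, so 254 − 2Q = 111 and Q = 71.5.
Monopoly sets MR = MC: 254 − 4Q = 111 ⇒ Q = 35.75, P = 254 − 2·35.75 = 182.5.
Change in price: 182.5 − 111 = 71.5.

P rises by 71.5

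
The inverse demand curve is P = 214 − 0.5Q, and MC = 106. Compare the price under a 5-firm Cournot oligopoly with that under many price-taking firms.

Cournot: P = 124; Competition: P = 106

Cournot with 5 identical firms: the symmetric best-response condition is 214 − 3q = 106. Each firm produces q = 36, total output Q = 180, price P = 124.
Competitive firms price at marginal cost: P = 106, giving Q = 216.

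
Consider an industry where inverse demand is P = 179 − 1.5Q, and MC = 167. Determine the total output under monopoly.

The monopolist equates marginal revenue to marginal cost: 179 − 3Q = 167, so Q = 4. From demand, P = 173.

Q = 4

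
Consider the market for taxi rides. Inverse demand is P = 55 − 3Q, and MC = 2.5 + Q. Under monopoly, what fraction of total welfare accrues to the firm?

PS/TS = 0.7

A monopolist chooses Q where MR = MC. MR = 55 − 6Q; setting this equal to 2.5 + Q gives Q = 7.5 and P = 32.5.
CS = ½·(55 − 32.5)·7.5 = 84.375.
PS = P·Q − VC(Q) = 32.5·7.5 − (2.5·7.5 + ½·1·7.5²) = 196.875.
Share captured = PS/TS = 196.875/281.25 = 0.7.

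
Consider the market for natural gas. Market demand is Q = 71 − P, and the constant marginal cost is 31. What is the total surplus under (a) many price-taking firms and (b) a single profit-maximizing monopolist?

Inverting demand: P = 71 − Q.
Competitive firms price at marginal cost: P = 31, giving Q = 40.
CS = ½·(71 − 31)·40 = 800; PS = (31 − 31)·40 = 0; TS = 800.
The monopolist equates marginal revenue to marginal cost: 71 − 2Q = 31, so Q = 20. From demand, P = 51.
CS = ½·(71 − 51)·20 = 200; PS = (51 − 31)·20 = 400; TS = 600.

Competition: TS = 800; Monopoly: TS = 600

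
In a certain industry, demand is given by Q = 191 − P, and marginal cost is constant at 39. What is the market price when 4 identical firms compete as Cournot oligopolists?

P = 69.4

Inverting demand: P = 191 − Q.
In a 4-firm Cournot equilibrium, symmetry and the first-order condition give q = (191 − 39)/(5) = 30.4. So Q = 121.6 and P = 69.4.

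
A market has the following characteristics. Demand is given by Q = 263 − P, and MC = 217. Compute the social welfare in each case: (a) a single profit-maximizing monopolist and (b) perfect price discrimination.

Monopoly: TS = 793.5; Perfect PD: TS = 1058

Inverting demand: P = 263 − Q.
The monopolist equates marginal revenue to marginal cost: 263 − 2Q = 217, so Q = 23. From demand, P = 240.
CS = ½·(263 − 240)·23 = 264.5; PS = (240 − 217)·23 = 529; TS = 793.5.
A perfectly discriminating monopolist sells every unit with P(Q) ≥ MC(Q), so output equals the competitive quantity Q = 46. Each buyer pays their reservation price, so CS = 0 and the firm captures all surplus.
TS = 1058 (equal to competitive TS).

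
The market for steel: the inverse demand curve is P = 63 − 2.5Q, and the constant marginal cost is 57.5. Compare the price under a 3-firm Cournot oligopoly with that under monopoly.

In a 3-firm Cournot equilibrium, symmetry and the first-order condition give q = (63 − 57.5)/(10) = 0.55. So Q = 1.65 and P = 58.875.
Monopoly sets MR = MC: 63 − 5Q = 57.5 ⇒ Q = 1.1, P = 63 − 2.5·1.1 = 60.25.

Cournot: P = 58.875; Monopoly: P = 60.25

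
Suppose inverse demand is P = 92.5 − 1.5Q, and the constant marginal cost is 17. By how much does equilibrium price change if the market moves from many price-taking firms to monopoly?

P rises by 37.75

Perfect competition: P = MC = 17, so 92.5 − 1.5Q = 17 and Q = 151/3.
A monopolist chooses Q where MR = MC. MR = 92.5 − 3Q; setting this equal to 17 gives Q = 151/6 and P = 54.75.
Change in equilibrium price: 54.75 − 17 = 37.75.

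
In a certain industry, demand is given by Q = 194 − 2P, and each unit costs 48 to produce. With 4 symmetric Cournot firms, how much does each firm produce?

q_i = 19.6

Inverting demand: P = 97 − 0.5Q.
In a 4-firm Cournot equilibrium, symmetry and the first-order condition give q = (97 − 48)/(2.5) = 19.6. So Q = 78.4 and P = 57.8.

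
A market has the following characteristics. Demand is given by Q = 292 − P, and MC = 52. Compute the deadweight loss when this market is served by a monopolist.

Inverting demand: P = 292 − Q.
Competitive firms price at marginal cost: P = 52, giving Q = 240.
The monopolist equates marginal revenue to marginal cost: 292 − 2Q = 52, so Q = 120. From demand, P = 172.
DWL is the triangle between Q = 120 and Q = 240: ½·(240 − 120)·(172 − 52) = 7200.

DWL = 7200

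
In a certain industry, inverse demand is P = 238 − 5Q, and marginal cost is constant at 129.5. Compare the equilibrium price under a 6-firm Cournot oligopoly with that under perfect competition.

Cournot with 6 identical firms: the symmetric best-response condition is 238 − 35q = 129.5. Each firm produces q = 3.1, total output Q = 18.6, price P = 145.
Under competition P = MC = 129.5, so Q = (238 − 129.5)/5 = 21.7.

Cournot: P = 145; Competition: P = 129.5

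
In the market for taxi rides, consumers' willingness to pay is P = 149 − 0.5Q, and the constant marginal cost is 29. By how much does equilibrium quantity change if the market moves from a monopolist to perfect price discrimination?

Equilibrium quantity rises by 120

A monopolist chooses Q where MR = MC. MR = 149 − Q; setting this equal to 29 gives Q = 120 and P = 89.
A perfectly discriminating monopolist sells every unit with P(Q) ≥ MC(Q), so output equals the competitive quantity Q = 240. Each buyer pays their reservation price, so CS = 0 and the firm captures all surplus.
Change in equilibrium quantity: 240 − 120 = 120.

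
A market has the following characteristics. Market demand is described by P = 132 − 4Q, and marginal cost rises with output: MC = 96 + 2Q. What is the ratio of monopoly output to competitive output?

Q_m/Q_c = 0.6

Monopoly sets MR = MC: 132 − 8Q = 96 + 2Q ⇒ Q = 3.6, P = 132 − 4·3.6 = 117.6.
Competitive equilibrium sets price equal to marginal cost: 132 − 4Q = 96 + 2Q, so Q = 6 and P = 108.
Ratio Q_m/Q_c = 3.6/6 = 0.6.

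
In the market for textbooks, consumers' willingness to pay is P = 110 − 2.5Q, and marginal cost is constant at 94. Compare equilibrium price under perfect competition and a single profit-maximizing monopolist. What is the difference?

Perfect competition: P = MC = 94, so 110 − 2.5Q = 94 and Q = 6.4.
A monopolist chooses Q where MR = MC. MR = 110 − 5Q; setting this equal to 94 gives Q = 3.2 and P = 102.
Change in equilibrium price: 102 − 94 = 8.

P rises by 8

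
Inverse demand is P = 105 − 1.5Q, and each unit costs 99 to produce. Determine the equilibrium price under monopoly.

The monopolist equates marginal revenue to marginal cost: 105 − 3Q = 99, so Q = 2. From demand, P = 102.

P = 102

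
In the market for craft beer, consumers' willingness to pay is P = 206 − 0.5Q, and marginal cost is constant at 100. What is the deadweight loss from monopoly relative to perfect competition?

DWL = 2809

Competitive firms price at marginal cost: P = 100, giving Q = 212.
Monopoly sets MR = MC: 206 − Q = 100 ⇒ Q = 106, P = 206 − 0.5·106 = 153.
DWL is the triangle between Q = 106 and Q = 212: ½·(212 − 106)·(153 − 100) = 2809.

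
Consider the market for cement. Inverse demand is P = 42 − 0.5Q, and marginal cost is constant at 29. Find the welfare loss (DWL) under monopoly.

DWL = 42.25

Perfect competition: P = MC = 29, so 42 − 0.5Q = 29 and Q = 26.
A monopolist chooses Q where MR = MC. MR = 42 − Q; setting this equal to 29 gives Q = 13 and P = 35.5.
DWL is the triangle between Q = 13 and Q = 26: ½·(26 − 13)·(35.5 − 29) = 42.25.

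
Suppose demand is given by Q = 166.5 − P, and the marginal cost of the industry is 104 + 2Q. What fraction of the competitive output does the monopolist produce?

Q_m/Q_c = 0.75

Inverting demand: P = 166.5 − Q.
A monopolist chooses Q where MR = MC. MR = 166.5 − 2Q; setting this equal to 104 + 2Q gives Q = 15.625 and P = 150.875.
Under competition P = MC: 166.5 − Q = 104 + 2Q ⇒ Q = 125/6, P = 437/3.
Ratio Q_m/Q_c = 15.625/(125/6) = 0.75.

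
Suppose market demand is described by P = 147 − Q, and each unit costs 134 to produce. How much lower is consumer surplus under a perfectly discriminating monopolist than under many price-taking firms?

CS falls by 84.5

Perfect competition: P = MC = 134, so 147 − Q = 134 and Q = 13.
CS = ½·(147 − 134)·13 = 84.5.
A perfectly discriminating monopolist sells every unit with P(Q) ≥ MC(Q), so output equals the competitive quantity Q = 13. Each buyer pays their reservation price, so CS = 0 and the firm captures all surplus.
CS = 0.
Change in consumer surplus: 0 − 84.5 = −84.5.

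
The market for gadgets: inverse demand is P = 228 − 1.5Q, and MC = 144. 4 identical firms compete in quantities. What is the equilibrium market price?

In a 4-firm Cournot equilibrium, symmetry and the first-order condition give q = (228 − 144)/(7.5) = 11.2. So Q = 44.8 and P = 160.8.

P = 160.8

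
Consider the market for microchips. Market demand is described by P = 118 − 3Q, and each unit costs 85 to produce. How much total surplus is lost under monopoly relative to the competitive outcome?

Under competition P = MC = 85, so Q = (118 − 85)/3 = 11.
A monopolist chooses Q where MR = MC. MR = 118 − 6Q; setting this equal to 85 gives Q = 5.5 and P = 101.5.
DWL is the triangle between Q = 5.5 and Q = 11: ½·(11 − 5.5)·(101.5 − 85) = 45.375.

DWL = 45.375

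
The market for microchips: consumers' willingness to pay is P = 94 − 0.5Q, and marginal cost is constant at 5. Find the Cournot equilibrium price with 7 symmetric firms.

P = 16.125

Cournot with 7 identical firms: the symmetric best-response condition is 94 − 4q = 5. Each firm produces q = 22.25, total output Q = 155.75, price P = 16.125.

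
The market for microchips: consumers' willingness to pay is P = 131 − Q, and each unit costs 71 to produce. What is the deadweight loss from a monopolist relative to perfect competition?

DWL = 450

Under competition P = MC = 71, so Q = (131 − 71)/1 = 60.
The monopolist equates marginal revenue to marginal cost: 131 − 2Q = 71, so Q = 30. From demand, P = 101.
DWL is the triangle between Q = 30 and Q = 60: ½·(60 − 30)·(101 − 71) = 450.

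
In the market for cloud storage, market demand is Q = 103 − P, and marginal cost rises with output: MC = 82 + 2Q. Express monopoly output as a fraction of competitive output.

Q_m/Q_c = 0.75

Inverting demand: P = 103 − Q.
The monopolist equates marginal revenue to marginal cost: 103 − 2Q = 82 + 2Q, so Q = 5.25. From demand, P = 97.75.
Under competition P = MC: 103 − Q = 82 + 2Q ⇒ Q = 7, P = 96.
Ratio Q_m/Q_c = 5.25/7 = 0.75.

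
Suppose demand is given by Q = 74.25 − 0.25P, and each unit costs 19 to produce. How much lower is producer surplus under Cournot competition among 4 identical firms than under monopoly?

PS falls by 1738.89

Inverting demand: P = 297 − 4Q.
The monopolist equates marginal revenue to marginal cost: 297 − 8Q = 19, so Q = 34.75. From demand, P = 158.
PS = (158 − 19)·34.75 = 4830.25.
With 4 symmetric Cournot firms, each firm's FOC gives 297 − 20q = 19, so q = 13.9, Q = 4·13.9 = 55.6, and P = 74.6.
PS = (74.6 − 19)·55.6 = 3091.36.
Change in producer surplus: 3091.36 − 4830.25 = −1738.89.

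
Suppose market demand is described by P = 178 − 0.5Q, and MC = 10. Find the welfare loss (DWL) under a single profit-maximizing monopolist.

Perfect competition: P = MC = 10, so 178 − 0.5Q = 10 and Q = 336.
The monopolist equates marginal revenue to marginal cost: 178 − Q = 10, so Q = 168. From demand, P = 94.
DWL is the triangle between Q = 168 and Q = 336: ½·(336 − 168)·(94 − 10) = 7056.

DWL = 7056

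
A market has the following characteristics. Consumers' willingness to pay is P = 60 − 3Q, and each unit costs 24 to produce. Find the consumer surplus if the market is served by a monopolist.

CS = 54

The monopolist equates marginal revenue to marginal cost: 60 − 6Q = 24, so Q = 6. From demand, P = 42.
CS = ½·(60 − 42)·6 = 54.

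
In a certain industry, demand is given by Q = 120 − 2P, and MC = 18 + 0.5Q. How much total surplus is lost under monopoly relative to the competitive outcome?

Inverting demand: P = 60 − 0.5Q.
Competitive equilibrium sets price equal to marginal cost: 60 − 0.5Q = 18 + 0.5Q, so Q = 42 and P = 39.
A monopolist chooses Q where MR = MC. MR = 60 − Q; setting this equal to 18 + 0.5Q gives Q = 28 and P = 46.
CS = ½·(60 − 39)·42 = 441; PS = (39·42 − 18·42 − ½·0.5·42²) = 441; TS = 882.
CS = ½·(60 − 46)·28 = 196; PS = (46·28 − 18·28 − ½·0.5·28²) = 588; TS = 784.
DWL = 882 − 784 = 98.

DWL = 98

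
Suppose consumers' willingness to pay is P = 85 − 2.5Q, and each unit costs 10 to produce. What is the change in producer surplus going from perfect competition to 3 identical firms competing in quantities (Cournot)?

Producer surplus rises by 421.875

Competitive firms price at marginal cost: P = 10, giving Q = 30.
PS = (10 − 10)·30 = 0.
In a 3-firm Cournot equilibrium, symmetry and the first-order condition give q = (85 − 10)/(10) = 7.5. So Q = 22.5 and P = 28.75.
PS = (28.75 − 10)·22.5 = 421.875.
Change in producer surplus: 421.875 − 0 = 421.875.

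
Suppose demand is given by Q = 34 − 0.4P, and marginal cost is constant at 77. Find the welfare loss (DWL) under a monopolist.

Inverting demand: P = 85 − 2.5Q.
Perfect competition: P = MC = 77, so 85 − 2.5Q = 77 and Q = 3.2.
The monopolist equates marginal revenue to marginal cost: 85 − 5Q = 77, so Q = 1.6. From demand, P = 81.
DWL is the triangle between Q = 1.6 and Q = 3.2: ½·(3.2 − 1.6)·(81 − 77) = 3.2.

DWL = 3.2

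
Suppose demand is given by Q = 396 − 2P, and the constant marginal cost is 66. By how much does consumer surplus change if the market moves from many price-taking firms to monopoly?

Inverting demand: P = 198 − 0.5Q.
Perfect competition: P = MC = 66, so 198 − 0.5Q = 66 and Q = 264.
CS = ½·(198 − 66)·264 = 17424.
A monopolist chooses Q where MR = MC. MR = 198 − Q; setting this equal to 66 gives Q = 132 and P = 132.
CS = ½·(198 − 132)·132 = 4356.
Change in consumer surplus: 4356 − 17424 = −13068.

Consumer surplus falls by 13068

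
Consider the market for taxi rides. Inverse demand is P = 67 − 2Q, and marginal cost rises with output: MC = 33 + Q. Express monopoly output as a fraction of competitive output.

Q_m/Q_c = 0.6

A monopolist chooses Q where MR = MC. MR = 67 − 4Q; setting this equal to 33 + Q gives Q = 6.8 and P = 53.4.
Under competition P = MC: 67 − 2Q = 33 + Q ⇒ Q = 34/3, P = 133/3.
Ratio Q_m/Q_c = 6.8/(34/3) = 0.6.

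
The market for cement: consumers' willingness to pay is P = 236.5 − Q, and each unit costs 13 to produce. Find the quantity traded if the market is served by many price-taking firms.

Competitive firms price at marginal cost: P = 13, giving Q = 223.5.

Q = 223.5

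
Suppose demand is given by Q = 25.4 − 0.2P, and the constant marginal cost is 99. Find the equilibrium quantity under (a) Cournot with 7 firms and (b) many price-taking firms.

Cournot: Q = 4.9; Competition: Q = 5.6

Inverting demand: P = 127 − 5Q.
With 7 symmetric Cournot firms, each firm's FOC gives 127 − 40q = 99, so q = 0.7, Q = 7·0.7 = 4.9, and P = 102.5.
Under competition P = MC = 99, so Q = (127 − 99)/5 = 5.6.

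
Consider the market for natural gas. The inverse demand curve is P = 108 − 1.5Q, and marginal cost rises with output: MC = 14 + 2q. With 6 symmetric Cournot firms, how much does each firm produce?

q_i = 7.52

Cournot with 6 identical firms: the symmetric best-response condition is 108 − 10.5q = 14 + 2q. Each firm produces q = 7.52, total output Q = 45.12, price P = 40.32.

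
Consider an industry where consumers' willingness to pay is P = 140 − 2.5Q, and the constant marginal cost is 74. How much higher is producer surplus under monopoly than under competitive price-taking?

Under competition P = MC = 74, so Q = (140 − 74)/2.5 = 26.4.
PS = (74 − 74)·26.4 = 0.
The monopolist equates marginal revenue to marginal cost: 140 − 5Q = 74, so Q = 13.2. From demand, P = 107.
PS = (107 − 74)·13.2 = 435.6.
Change in producer surplus: 435.6 − 0 = 435.6.

PS rises by 435.6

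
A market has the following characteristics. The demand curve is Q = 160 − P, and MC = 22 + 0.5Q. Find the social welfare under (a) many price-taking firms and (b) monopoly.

Inverting demand: P = 160 − Q.
Competitive equilibrium sets price equal to marginal cost: 160 − Q = 22 + 0.5Q, so Q = 92 and P = 68.
CS = ½·(160 − 68)·92 = 4232; PS = (68·92 − 22·92 − ½·0.5·92²) = 2116; TS = 6348.
The monopolist equates marginal revenue to marginal cost: 160 − 2Q = 22 + 0.5Q, so Q = 55.2. From demand, P = 104.8.
CS = ½·(160 − 104.8)·55.2 = 1523.52; PS = (104.8·55.2 − 22·55.2 − ½·0.5·55.2²) = 3808.8; TS = 5332.32.

Competition: TS = 6348; Monopoly: TS = 5332.32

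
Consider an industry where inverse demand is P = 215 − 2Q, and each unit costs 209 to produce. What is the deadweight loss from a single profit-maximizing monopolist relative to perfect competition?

Competitive firms price at marginal cost: P = 209, giving Q = 3.
A monopolist chooses Q where MR = MC. MR = 215 − 4Q; setting this equal to 209 gives Q = 1.5 and P = 212.
DWL is the triangle between Q = 1.5 and Q = 3: ½·(3 − 1.5)·(212 − 209) = 2.25.

DWL = 2.25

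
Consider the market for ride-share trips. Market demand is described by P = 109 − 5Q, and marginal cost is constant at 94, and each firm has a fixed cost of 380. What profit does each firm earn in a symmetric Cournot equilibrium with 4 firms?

In a 4-firm Cournot equilibrium, symmetry and the first-order condition give q = (109 − 94)/(25) = 0.6. So Q = 2.4 and P = 97.
Each firm's profit = (97 − 94)·0.6 − 380 = −378.2.

π_i = −378.2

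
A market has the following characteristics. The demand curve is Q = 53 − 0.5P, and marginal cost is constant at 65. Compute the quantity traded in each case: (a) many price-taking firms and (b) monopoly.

Inverting demand: P = 106 − 2Q.
Perfect competition: P = MC = 65, so 106 − 2Q = 65 and Q = 20.5.
A monopolist chooses Q where MR = MC. MR = 106 − 4Q; setting this equal to 65 gives Q = 10.25 and P = 85.5.

Competition: Q = 20.5; Monopoly: Q = 10.25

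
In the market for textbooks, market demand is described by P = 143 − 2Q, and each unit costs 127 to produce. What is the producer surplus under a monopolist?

PS = 32

The monopolist equates marginal revenue to marginal cost: 143 − 4Q = 127, so Q = 4. From demand, P = 135.
PS = (135 − 127)·4 = 32.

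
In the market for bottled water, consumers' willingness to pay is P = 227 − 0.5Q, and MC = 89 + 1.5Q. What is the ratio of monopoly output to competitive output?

A monopolist chooses Q where MR = MC. MR = 227 − Q; setting this equal to 89 + 1.5Q gives Q = 55.2 and P = 199.4.
Under competition P = MC: 227 − 0.5Q = 89 + 1.5Q ⇒ Q = 69, P = 192.5.
Ratio Q_m/Q_c = 55.2/69 = 0.8.

Q_m/Q_c = 0.8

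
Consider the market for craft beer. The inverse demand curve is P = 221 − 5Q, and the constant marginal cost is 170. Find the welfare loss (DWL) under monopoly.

DWL = 65.025

Perfect competition: P = MC = 170, so 221 − 5Q = 170 and Q = 10.2.
The monopolist equates marginal revenue to marginal cost: 221 − 10Q = 170, so Q = 5.1. From demand, P = 195.5.
DWL is the triangle between Q = 5.1 and Q = 10.2: ½·(10.2 − 5.1)·(195.5 − 170) = 65.025.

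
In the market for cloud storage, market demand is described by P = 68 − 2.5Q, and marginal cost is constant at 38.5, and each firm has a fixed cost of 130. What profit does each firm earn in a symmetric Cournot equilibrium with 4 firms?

π_i = −116.076

In a 4-firm Cournot equilibrium, symmetry and the first-order condition give q = (68 − 38.5)/(12.5) = 2.36. So Q = 9.44 and P = 44.4.
Each firm's profit = (44.4 − 38.5)·2.36 − 130 = −116.076.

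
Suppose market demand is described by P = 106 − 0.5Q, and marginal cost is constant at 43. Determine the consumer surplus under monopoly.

CS = 992.25

A monopolist chooses Q where MR = MC. MR = 106 − Q; setting this equal to 43 gives Q = 63 and P = 74.5.
CS = ½·(106 − 74.5)·63 = 992.25.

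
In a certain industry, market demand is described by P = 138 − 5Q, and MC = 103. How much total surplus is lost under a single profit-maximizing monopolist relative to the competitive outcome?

DWL = 30.625

Perfect competition: P = MC = 103, so 138 − 5Q = 103 and Q = 7.
A monopolist chooses Q where MR = MC. MR = 138 − 10Q; setting this equal to 103 gives Q = 3.5 and P = 120.5.
DWL is the triangle between Q = 3.5 and Q = 7: ½·(7 − 3.5)·(120.5 − 103) = 30.625.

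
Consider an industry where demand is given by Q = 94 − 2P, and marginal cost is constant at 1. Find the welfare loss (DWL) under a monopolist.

Inverting demand: P = 47 − 0.5Q.
Competitive firms price at marginal cost: P = 1, giving Q = 92.
The monopolist equates marginal revenue to marginal cost: 47 − Q = 1, so Q = 46. From demand, P = 24.
DWL is the triangle between Q = 46 and Q = 92: ½·(92 − 46)·(24 − 1) = 529.

DWL = 529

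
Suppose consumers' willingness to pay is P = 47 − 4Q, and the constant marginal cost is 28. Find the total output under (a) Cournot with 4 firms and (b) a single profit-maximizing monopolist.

Cournot: Q = 3.8; Monopoly: Q = 2.375

In a 4-firm Cournot equilibrium, symmetry and the first-order condition give q = (47 − 28)/(20) = 0.95. So Q = 3.8 and P = 31.8.
Monopoly sets MR = MC: 47 − 8Q = 28 ⇒ Q = 2.375, P = 47 − 4·2.375 = 37.5.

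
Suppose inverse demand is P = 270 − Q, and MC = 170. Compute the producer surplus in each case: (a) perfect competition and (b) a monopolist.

Competition: PS = 0; Monopoly: PS = 2500

Competitive firms price at marginal cost: P = 170, giving Q = 100.
PS = (170 − 170)·100 = 0.
Monopoly sets MR = MC: 270 − 2Q = 170 ⇒ Q = 50, P = 270 − 50 = 220.
PS = (220 − 170)·50 = 2500.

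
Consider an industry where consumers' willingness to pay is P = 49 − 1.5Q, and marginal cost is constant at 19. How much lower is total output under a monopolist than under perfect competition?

Competitive firms price at marginal cost: P = 19, giving Q = 20.
A monopolist chooses Q where MR = MC. MR = 49 − 3Q; setting this equal to 19 gives Q = 10 and P = 34.
Change in total output: 10 − 20 = −10.

Total output falls by 10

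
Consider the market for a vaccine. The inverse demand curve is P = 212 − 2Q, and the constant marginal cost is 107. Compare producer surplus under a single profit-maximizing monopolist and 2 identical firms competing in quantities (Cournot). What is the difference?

PS falls by 153.125

The monopolist equates marginal revenue to marginal cost: 212 − 4Q = 107, so Q = 26.25. From demand, P = 159.5.
PS = (159.5 − 107)·26.25 = 1378.125.
In a 2-firm Cournot equilibrium, symmetry and the first-order condition give q = (212 − 107)/(6) = 17.5. So Q = 35 and P = 142.
PS = (142 − 107)·35 = 1225.
Change in producer surplus: 1225 − 1378.125 = −153.125.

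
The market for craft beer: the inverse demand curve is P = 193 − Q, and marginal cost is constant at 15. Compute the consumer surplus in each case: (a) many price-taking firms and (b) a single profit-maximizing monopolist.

Perfect competition: P = MC = 15, so 193 − Q = 15 and Q = 178.
CS = ½·(193 − 15)·178 = 15842.
Monopoly sets MR = MC: 193 − 2Q = 15 ⇒ Q = 89, P = 193 − 89 = 104.
CS = ½·(193 − 104)·89 = 3960.5.

Competition: CS = 15842; Monopoly: CS = 3960.5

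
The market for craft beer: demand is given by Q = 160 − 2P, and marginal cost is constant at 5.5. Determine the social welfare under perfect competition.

TS = 5550.25

Inverting demand: P = 80 − 0.5Q.
Competitive firms price at marginal cost: P = 5.5, giving Q = 149.
CS = ½·(80 − 5.5)·149 = 5550.25; PS = (5.5 − 5.5)·149 = 0; TS = 5550.25.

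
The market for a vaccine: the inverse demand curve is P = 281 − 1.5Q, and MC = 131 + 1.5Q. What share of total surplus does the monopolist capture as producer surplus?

The monopolist equates marginal revenue to marginal cost: 281 − 3Q = 131 + 1.5Q, so Q = 100/3. From demand, P = 231.
CS = ½·(281 − 231)·100/3 = 2500/3.
PS = P·Q − VC(Q) = 231·100/3 − (131·100/3 + ½·1.5·(100/3)²) = 2500.
Share captured = PS/TS = 2500/(10000/3) = 0.75.

PS/TS = 0.75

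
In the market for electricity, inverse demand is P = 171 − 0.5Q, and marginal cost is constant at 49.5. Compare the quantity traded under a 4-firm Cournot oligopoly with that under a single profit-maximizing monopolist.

In a 4-firm Cournot equilibrium, symmetry and the first-order condition give q = (171 − 49.5)/(2.5) = 48.6. So Q = 194.4 and P = 73.8.
A monopolist chooses Q where MR = MC. MR = 171 − Q; setting this equal to 49.5 gives Q = 121.5 and P = 110.25.

Cournot: Q = 194.4; Monopoly: Q = 121.5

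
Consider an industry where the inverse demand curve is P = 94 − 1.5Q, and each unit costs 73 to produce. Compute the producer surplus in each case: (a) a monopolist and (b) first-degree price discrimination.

Monopoly sets MR = MC: 94 − 3Q = 73 ⇒ Q = 7, P = 94 − 1.5·7 = 83.5.
PS = (83.5 − 73)·7 = 73.5.
With perfect price discrimination, output is the efficient level Q = 14 (where demand meets MC), but every buyer pays their willingness to pay: CS = 0 and PS = total surplus.
PS = ½·(94 − 73)·14 = 147.

Monopoly: PS = 73.5; Perfect PD: PS = 147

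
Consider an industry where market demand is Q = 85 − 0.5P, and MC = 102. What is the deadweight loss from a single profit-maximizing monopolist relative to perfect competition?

DWL = 289

Inverting demand: P = 170 − 2Q.
Perfect competition: P = MC = 102, so 170 − 2Q = 102 and Q = 34.
The monopolist equates marginal revenue to marginal cost: 170 − 4Q = 102, so Q = 17. From demand, P = 136.
DWL is the triangle between Q = 17 and Q = 34: ½·(34 − 17)·(136 − 102) = 289.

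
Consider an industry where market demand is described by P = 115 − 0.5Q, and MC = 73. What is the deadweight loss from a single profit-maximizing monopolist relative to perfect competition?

DWL = 441

Perfect competition: P = MC = 73, so 115 − 0.5Q = 73 and Q = 84.
The monopolist equates marginal revenue to marginal cost: 115 − Q = 73, so Q = 42. From demand, P = 94.
DWL is the triangle between Q = 42 and Q = 84: ½·(84 − 42)·(94 − 73) = 441.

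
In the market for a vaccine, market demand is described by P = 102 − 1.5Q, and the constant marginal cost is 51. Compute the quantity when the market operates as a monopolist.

The monopolist equates marginal revenue to marginal cost: 102 − 3Q = 51, so Q = 17. From demand, P = 76.5.

Q = 17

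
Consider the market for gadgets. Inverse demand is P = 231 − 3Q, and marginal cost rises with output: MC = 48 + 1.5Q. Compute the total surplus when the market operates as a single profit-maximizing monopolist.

TS = 3125.64

The monopolist equates marginal revenue to marginal cost: 231 − 6Q = 48 + 1.5Q, so Q = 24.4. From demand, P = 157.8.
CS = ½·(231 − 157.8)·24.4 = 893.04; PS = (157.8·24.4 − 48·24.4 − ½·1.5·24.4²) = 2232.6; TS = 3125.64.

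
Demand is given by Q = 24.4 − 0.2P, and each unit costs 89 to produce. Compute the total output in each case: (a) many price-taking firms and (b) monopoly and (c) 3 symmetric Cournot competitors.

Competition: Q = 6.6; Monopoly: Q = 3.3; Cournot: Q = 4.95

Inverting demand: P = 122 − 5Q.
Under competition P = MC = 89, so Q = (122 − 89)/5 = 6.6.
A monopolist chooses Q where MR = MC. MR = 122 − 10Q; setting this equal to 89 gives Q = 3.3 and P = 105.5.
With 3 symmetric Cournot firms, each firm's FOC gives 122 − 20q = 89, so q = 1.65, Q = 3·1.65 = 4.95, and P = 97.25.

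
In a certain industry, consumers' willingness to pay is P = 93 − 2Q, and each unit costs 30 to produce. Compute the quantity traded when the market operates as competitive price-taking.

Under competition P = MC = 30, so Q = (93 − 30)/2 = 31.5.

Q = 31.5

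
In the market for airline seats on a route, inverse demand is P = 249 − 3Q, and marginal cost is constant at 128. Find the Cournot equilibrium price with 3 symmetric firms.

P = 158.25

In a 3-firm Cournot equilibrium, symmetry and the first-order condition give q = (249 − 128)/(12) = 121/12. So Q = 30.25 and P = 158.25.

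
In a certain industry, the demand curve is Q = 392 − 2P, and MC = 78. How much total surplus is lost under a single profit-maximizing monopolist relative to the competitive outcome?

Inverting demand: P = 196 − 0.5Q.
Under competition P = MC = 78, so Q = (196 − 78)/0.5 = 236.
The monopolist equates marginal revenue to marginal cost: 196 − Q = 78, so Q = 118. From demand, P = 137.
DWL is the triangle between Q = 118 and Q = 236: ½·(236 − 118)·(137 − 78) = 3481.

DWL = 3481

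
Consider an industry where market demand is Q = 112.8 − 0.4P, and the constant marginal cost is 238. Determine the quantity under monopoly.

Inverting demand: P = 282 − 2.5Q.
Monopoly sets MR = MC: 282 − 5Q = 238 ⇒ Q = 8.8, P = 282 − 2.5·8.8 = 260.

Q = 8.8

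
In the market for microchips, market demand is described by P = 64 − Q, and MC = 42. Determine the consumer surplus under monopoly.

A monopolist chooses Q where MR = MC. MR = 64 − 2Q; setting this equal to 42 gives Q = 11 and P = 53.
CS = ½·(64 − 53)·11 = 60.5.

CS = 60.5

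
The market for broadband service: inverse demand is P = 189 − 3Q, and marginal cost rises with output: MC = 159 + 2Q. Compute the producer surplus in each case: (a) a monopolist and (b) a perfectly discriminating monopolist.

Monopoly sets MR = MC: 189 − 6Q = 159 + 2Q ⇒ Q = 3.75, P = 189 − 3·3.75 = 177.75.
PS = P·Q − VC(Q) = 177.75·3.75 − (159·3.75 + ½·2·3.75²) = 56.25.
Under first-degree price discrimination the firm charges each unit its demand price and produces up to where P = MC, i.e. Q = 6. Consumer surplus is zero; producer surplus equals total surplus.
PS = ½·(189 − 159)·6 = 90.

Monopoly: PS = 56.25; Perfect PD: PS = 90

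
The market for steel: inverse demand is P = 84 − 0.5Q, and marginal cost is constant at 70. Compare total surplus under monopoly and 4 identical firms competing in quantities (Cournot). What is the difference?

Monopoly sets MR = MC: 84 − Q = 70 ⇒ Q = 14, P = 84 − 0.5·14 = 77.
CS = ½·(84 − 77)·14 = 49; PS = (77 − 70)·14 = 98; TS = 147.
With 4 symmetric Cournot firms, each firm's FOC gives 84 − 2.5q = 70, so q = 5.6, Q = 4·5.6 = 22.4, and P = 72.8.
CS = ½·(84 − 72.8)·22.4 = 125.44; PS = (72.8 − 70)·22.4 = 62.72; TS = 188.16.
Change in total surplus: 188.16 − 147 = 41.16.

Total surplus rises by 41.16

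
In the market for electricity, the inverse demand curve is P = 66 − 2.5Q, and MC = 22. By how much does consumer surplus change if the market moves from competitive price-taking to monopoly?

CS falls by 290.4

Competitive firms price at marginal cost: P = 22, giving Q = 17.6.
CS = ½·(66 − 22)·17.6 = 387.2.
A monopolist chooses Q where MR = MC. MR = 66 − 5Q; setting this equal to 22 gives Q = 8.8 and P = 44.
CS = ½·(66 − 44)·8.8 = 96.8.
Change in consumer surplus: 96.8 − 387.2 = −290.4.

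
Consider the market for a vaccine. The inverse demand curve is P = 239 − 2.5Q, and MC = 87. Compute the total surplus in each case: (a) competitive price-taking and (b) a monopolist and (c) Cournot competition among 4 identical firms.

Under competition P = MC = 87, so Q = (239 − 87)/2.5 = 60.8.
CS = ½·(239 − 87)·60.8 = 4620.8; PS = (87 − 87)·60.8 = 0; TS = 4620.8.
Monopoly sets MR = MC: 239 − 5Q = 87 ⇒ Q = 30.4, P = 239 − 2.5·30.4 = 163.
CS = ½·(239 − 163)·30.4 = 1155.2; PS = (163 − 87)·30.4 = 2310.4; TS = 3465.6.
Cournot with 4 identical firms: the symmetric best-response condition is 239 − 12.5q = 87. Each firm produces q = 12.16, total output Q = 48.64, price P = 117.4.
CS = ½·(239 − 117.4)·48.64 = 2957.312; PS = (117.4 − 87)·48.64 = 1478.656; TS = 4435.968.

Competition: TS = 4620.8; Monopoly: TS = 3465.6; Cournot: TS = 4435.968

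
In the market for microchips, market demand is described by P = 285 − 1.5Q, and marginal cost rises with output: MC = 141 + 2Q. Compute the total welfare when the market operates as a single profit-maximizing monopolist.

TS = 2695.68

Monopoly sets MR = MC: 285 − 3Q = 141 + 2Q ⇒ Q = 28.8, P = 285 − 1.5·28.8 = 241.8.
CS = ½·(285 − 241.8)·28.8 = 622.08; PS = (241.8·28.8 − 141·28.8 − ½·2·28.8²) = 2073.6; TS = 2695.68.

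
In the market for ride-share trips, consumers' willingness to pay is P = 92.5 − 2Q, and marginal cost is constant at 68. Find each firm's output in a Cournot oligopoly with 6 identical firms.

Cournot with 6 identical firms: the symmetric best-response condition is 92.5 − 14q = 68. Each firm produces q = 1.75, total output Q = 10.5, price P = 71.5.

q_i = 1.75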